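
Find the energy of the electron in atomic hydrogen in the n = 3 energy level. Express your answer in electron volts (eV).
-1.5117 eV

The energy levels of a hydrogen-like atom are given by:
E_n = -13.6057 eV / n²

For n = 3:
E_3 = -13.6057 eV / 3²
E_3 = -13.6057 eV / 9
E_3 = -1.5117 eV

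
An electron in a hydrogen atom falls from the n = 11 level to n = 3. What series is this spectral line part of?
Paschen series

The spectral series in hydrogen are named based on the final (lower) energy level:
- Lyman series: n_final = 1 (ultraviolet)
- Balmer series: n_final = 2 (visible/near-UV)
- Paschen series: n_final = 3 (infrared)
- Brackett series: n_final = 4 (infrared)
- Pfund series: n_final = 5 (far infrared)

Since this transition ends at n = 3, it belongs to the Paschen series.

For reference, this 11 → 3 line has photon energy
ΔE = 13.6057 eV × (1/3² - 1/11²) = 1.3993006 eV,
corresponding to wavelength λ = hc/ΔE = 1239.84 eV·nm / 1.3993006 eV = 886.043 nm in the infrared region.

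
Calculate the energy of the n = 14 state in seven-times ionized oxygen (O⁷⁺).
-4.443 eV

For hydrogen-like ions, the energy levels scale with Z²:
E_n = -13.6057 Z² / n² eV

For O⁷⁺ (Z = 8) at n = 14:
E_14 = -13.6057 × 8² / 14²
E_14 = -13.6057 × 64 / 196
E_14 = -870.7648 / 196
E_14 = -4.443 eV

The energy is 64 times more negative than hydrogen at the same n due to the stronger nuclear charge.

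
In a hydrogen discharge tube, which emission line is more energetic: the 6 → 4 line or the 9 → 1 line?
9 → 1

Calculate the energy for each transition:

Transition 6 → 4:
ΔE₁ = |E_4 - E_6| = |-13.6057/4² - (-13.6057/6²)|
ΔE₁ = |-0.850356250 - (-0.377936111)| = 0.472420 eV

Transition 9 → 1:
ΔE₂ = |E_1 - E_9| = |-13.6057/1² - (-13.6057/9²)|
ΔE₂ = |-13.605700000 - (-0.167971605)| = 13.437728 eV

Since 13.437728 eV > 0.472420 eV, the transition 9 → 1 emits the more energetic photon.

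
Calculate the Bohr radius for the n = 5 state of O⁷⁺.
0.1654 nm (or 1.6537 Å)

The Bohr radius formula is:
r_n = n² a₀ / Z

where a₀ = 0.0529177 nm is the Bohr radius.

For O⁷⁺ (Z = 8) at n = 5:
r_5 = 5² × 0.0529177 nm / 8
r_5 = 25 × 0.0529177 nm / 8
r_5 = 1.32294 nm / 8
r_5 = 0.1654 nm

The electron orbits at approximately 0.1654 nm from the nucleus.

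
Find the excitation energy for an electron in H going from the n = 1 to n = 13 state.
13.525 eV

The energy levels of a hydrogen-like atom are E_n = -13.6057 eV / n².

Energy at n = 1: E_1 = -13.6057 / 1² = -13.605700 eV
Energy at n = 13: E_13 = -13.6057 / 13² = -0.080507 eV

The excitation energy is the difference:
ΔE = E_13 - E_1
ΔE = -0.080507 - (-13.605700)
ΔE = 13.525 eV

Since this is positive, energy must be absorbed (photon absorption).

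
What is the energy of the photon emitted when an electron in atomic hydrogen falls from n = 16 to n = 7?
0.224520 eV

The energy levels are E_n = -13.6057 eV / n².

Energy at n = 16: E_16 = -13.6057 / 16² = -0.053147266 eV
Energy at n = 7: E_7 = -13.6057 / 7² = -0.277667347 eV

For emission (electron falling to lower state), the photon energy is:
E_photon = E_16 - E_7 = |-0.053147266 - (-0.277667347)|
E_photon = 0.224520 eV

This energy is carried away by the emitted photon.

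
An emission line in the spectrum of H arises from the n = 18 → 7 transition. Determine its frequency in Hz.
5.699e+13 Hz

First, find the transition energy:
E_18 = -13.6057 / 18² = -0.0419929 eV
E_7 = -13.6057 / 7² = -0.2776673 eV
|ΔE| = |E_7 - E_18| = 0.2356744 eV

Convert to Joules: E = 0.2356744 eV × (1.602177 × 10⁻¹⁹ J/eV) = 3.77592e-20 J

Using E = hf:
f = E/h = 3.77592e-20 J / (6.62607 × 10⁻³⁴ J·s)
f = 5.699e+13 Hz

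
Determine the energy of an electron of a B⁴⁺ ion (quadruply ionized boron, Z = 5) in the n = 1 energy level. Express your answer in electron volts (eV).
-340.14 eV

The energy levels of a hydrogen-like atom are given by:
E_n = -13.6057 Z² / n² eV  (with Z = 5 for B⁴⁺)

For n = 1:
E_1 = -13.6057 × 5² / 1²
E_1 = -13.6057 × 25 / 1
E_1 = -340.14 eV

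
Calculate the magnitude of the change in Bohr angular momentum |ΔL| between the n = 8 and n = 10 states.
2.109e-34 J·s (or 2ℏ)

In the Bohr model, L_n = nℏ where ℏ = 1.05457e-34 J·s.

L_10 = 10ℏ = 1.05457e-33 J·s
L_8 = 8ℏ = 8.43656e-34 J·s

ΔL = L_10 - L_8 = (10 - 8)ℏ = 2ℏ
ΔL = 2 × 1.05457e-34 J·s = 2.109e-34 J·s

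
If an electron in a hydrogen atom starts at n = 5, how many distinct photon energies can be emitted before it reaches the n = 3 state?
3

The electron can occupy levels n = 3, 4, ..., 5 during de-excitation — that is m = 5 - 3 + 1 = 3 distinct levels.

The number of distinct spectral lines equals the number of ways to choose 2 of these m levels (each pair gives one possible emission transition):

Number of lines = m(m-1)/2 = 3×2/2 = 3

These correspond to all possible transitions between the 3 levels:
5 → 4, 5 → 3, 4 → 3

Each transition produces a photon with a unique energy (and thus wavelength). This count does not depend on Z.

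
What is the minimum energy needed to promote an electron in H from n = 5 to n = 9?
0.376256 eV

The energy levels of a hydrogen-like atom are E_n = -13.6057 eV / n².

Energy at n = 5: E_5 = -13.6057 / 5² = -0.544228000 eV
Energy at n = 9: E_9 = -13.6057 / 9² = -0.167971605 eV

The excitation energy is the difference:
ΔE = E_9 - E_5
ΔE = -0.167971605 - (-0.544228000)
ΔE = 0.376256 eV

Since this is positive, energy must be absorbed (photon absorption).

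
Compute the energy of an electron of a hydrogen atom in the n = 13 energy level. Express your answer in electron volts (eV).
-0.0805 eV

The energy levels of a hydrogen-like atom are given by:
E_n = -13.6057 eV / n²

For n = 13:
E_13 = -13.6057 eV / 13²
E_13 = -13.6057 eV / 169
E_13 = -0.0805 eV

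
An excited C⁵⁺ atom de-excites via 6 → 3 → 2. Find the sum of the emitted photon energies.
108.85 eV

The energy levels of C⁵⁺ are E_n = -13.6057 × 6² / n² eV.

First transition (6 → 3):
ΔE₁ = |E_3 - E_6|
ΔE₁ = |-54.42280000 - (-13.60570000)| = 40.81710 eV

Second transition (3 → 2):
ΔE₂ = |E_2 - E_3|
ΔE₂ = |-122.45130000 - (-54.42280000)| = 68.02850 eV

Total energy released:
E_total = ΔE₁ + ΔE₂ = 40.81710 + 68.02850 = 108.85 eV

Note: This equals the direct transition 6 → 2: 108.85 eV ✓
Energy is conserved regardless of the path taken.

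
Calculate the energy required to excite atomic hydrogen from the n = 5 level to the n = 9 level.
0.38 eV

The energy levels of a hydrogen-like atom are E_n = -13.6057 eV / n².

Energy at n = 5: E_5 = -13.6057 / 5² = -0.54423 eV
Energy at n = 9: E_9 = -13.6057 / 9² = -0.16797 eV

The excitation energy is the difference:
ΔE = E_9 - E_5
ΔE = -0.16797 - (-0.54423)
ΔE = 0.38 eV

Since this is positive, energy must be absorbed (photon absorption).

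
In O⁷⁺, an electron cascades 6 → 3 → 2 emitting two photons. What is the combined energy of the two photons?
193.50 eV

The energy levels of O⁷⁺ are E_n = -13.6057 × 8² / n² eV.

First transition (6 → 3):
ΔE₁ = |E_3 - E_6|
ΔE₁ = |-96.75164444 - (-24.18791111)| = 72.56373 eV

Second transition (3 → 2):
ΔE₂ = |E_2 - E_3|
ΔE₂ = |-217.69120000 - (-96.75164444)| = 120.93956 eV

Total energy released:
E_total = ΔE₁ + ΔE₂ = 72.56373 + 120.93956 = 193.50 eV

Note: This equals the direct transition 6 → 2: 193.50 eV ✓
Energy is conserved regardless of the path taken.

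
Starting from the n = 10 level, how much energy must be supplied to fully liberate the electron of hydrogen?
0.1361 eV

The ionization energy is the energy needed to remove the electron completely (n → ∞).

For hydrogen, E_n = -13.6057 eV / n².

At n = 10: E_10 = -13.6057 / 10² = -0.1360570 eV
At n = ∞: E_∞ = 0 eV

Ionization energy = E_∞ - E_10 = 0 - (-0.1360570) = 0.1360570 eV
Ionization energy ≈ 0.1361 eV

This is also called the binding energy of the electron in state n = 10.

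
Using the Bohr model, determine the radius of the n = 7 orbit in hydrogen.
2.592968 nm (or 25.929683 Å)

The Bohr radius formula is:
r_n = n² a₀ / Z

where a₀ = 0.052917721 nm is the Bohr radius.

For H (Z = 1) at n = 7:
r_7 = 7² × 0.052917721 nm / 1
r_7 = 49 × 0.052917721 nm / 1
r_7 = 2.5929683 nm / 1
r_7 = 2.592968 nm

The electron orbits at approximately 2.592968 nm from the nucleus.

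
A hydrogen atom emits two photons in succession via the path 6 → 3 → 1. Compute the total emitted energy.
13.2278 eV

The energy levels of hydrogen are E_n = -13.6057 / n² eV.

First transition (6 → 3):
ΔE₁ = |E_3 - E_6|
ΔE₁ = |-1.5117444444 - (-0.3779361111)| = 1.1338083 eV

Second transition (3 → 1):
ΔE₂ = |E_1 - E_3|
ΔE₂ = |-13.6057000000 - (-1.5117444444)| = 12.0939556 eV

Total energy released:
E_total = ΔE₁ + ΔE₂ = 1.1338083 + 12.0939556 = 13.2278 eV

Note: This equals the direct transition 6 → 1: 13.2278 eV ✓
Energy is conserved regardless of the path taken.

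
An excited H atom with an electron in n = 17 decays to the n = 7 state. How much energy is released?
0.230589 eV

The energy levels are E_n = -13.6057 eV / n².

Energy at n = 17: E_17 = -13.6057 / 17² = -0.047078547 eV
Energy at n = 7: E_7 = -13.6057 / 7² = -0.277667347 eV

For emission (electron falling to lower state), the photon energy is:
E_photon = E_17 - E_7 = |-0.047078547 - (-0.277667347)|
E_photon = 0.230589 eV

This energy is carried away by the emitted photon.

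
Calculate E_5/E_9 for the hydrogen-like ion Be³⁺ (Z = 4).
3.24000

Using E_n = -13.6057 Z² / n² eV with Z = 4:

E_5 = -13.6057 × 4² / 5² = -217.6912 / 25 = -8.70764800000 eV
E_9 = -13.6057 × 4² / 9² = -217.6912 / 81 = -2.68754567901 eV

The ratio is:
E_5/E_9 = (-8.70764800000) / (-2.68754567901)
E_5/E_9 = (-217.6912/25) / (-217.6912/81)
E_5/E_9 = 81/25
E_5/E_9 = 3.24000
(Note: the Z² factors cancel in the ratio.)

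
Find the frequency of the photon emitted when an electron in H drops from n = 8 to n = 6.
3.9981e+13 Hz

First, find the transition energy:
E_8 = -13.6057 / 8² = -0.21258906 eV
E_6 = -13.6057 / 6² = -0.37793611 eV
|ΔE| = |E_6 - E_8| = 0.16534705 eV

Convert to Joules: E = 0.16534705 eV × (1.602177 × 10⁻¹⁹ J/eV) = 2.649152e-20 J

Using E = hf:
f = E/h = 2.649152e-20 J / (6.62607 × 10⁻³⁴ J·s)
f = 3.9981e+13 Hz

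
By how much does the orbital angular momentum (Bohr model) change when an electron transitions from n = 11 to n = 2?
9.49115e-34 J·s (or 9ℏ)

In the Bohr model, L_n = nℏ where ℏ = 1.0545718e-34 J·s.

L_11 = 11ℏ = 1.1600290e-33 J·s
L_2 = 2ℏ = 2.1091436e-34 J·s

ΔL = L_11 - L_2 = (11 - 2)ℏ = 9ℏ
ΔL = 9 × 1.0545718e-34 J·s = 9.49115e-34 J·s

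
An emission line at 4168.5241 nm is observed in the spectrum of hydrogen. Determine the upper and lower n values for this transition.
n = 13 → n = 6

First, find the photon energy from the wavelength (hc = 1239.84 eV·nm):
E = hc/λ = 1239.84 eV·nm / 4168.5241 nm = 0.29742901 eV

The energy levels of hydrogen satisfy E_n = -13.6057 / n² eV, so an emission n_i → n_f releases
ΔE = 13.6057 × (1/n_f² − 1/n_i²) eV.

Setting ΔE equal to the photon energy:
1/n_f² − 1/n_i² = 0.29742901 / 13.6057 = 0.021860618

Since 1/n_i² must be positive, we need 1/n_f² > 0.021860618, i.e. n_f ≤ 6. For each allowed n_f, solve n_i = (1/n_f² − 0.021860618)^(−1/2) and check whether it is a whole number:
  n_f = 1: 1/n_i² = 1.000000000 − 0.021860618 = 0.978139382 → n_i = 1.011  (not an integer) ✗
  n_f = 2: 1/n_i² = 0.250000000 − 0.021860618 = 0.228139382 → n_i = 2.094  (not an integer) ✗
  n_f = 3: 1/n_i² = 0.111111111 − 0.021860618 = 0.089250493 → n_i = 3.347  (not an integer) ✗
  n_f = 4: 1/n_i² = 0.062500000 − 0.021860618 = 0.040639382 → n_i = 4.961  (not an integer) ✗
  n_f = 5: 1/n_i² = 0.040000000 − 0.021860618 = 0.018139382 → n_i = 7.425  (not an integer) ✗
  n_f = 6: 1/n_i² = 0.027777778 − 0.021860618 = 0.005917160 → n_i = 13.000  → integer, n_i = 13 ✓

Only n_f = 6 gives an integer upper level, n_i = 13.

The transition is from n = 13 to n = 6 (emission).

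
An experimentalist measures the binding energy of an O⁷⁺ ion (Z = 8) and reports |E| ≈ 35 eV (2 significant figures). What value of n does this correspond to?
n = 5

The exact energy levels follow E_n = -13.6057 Z² / n² eV with Z = 8.

The measured value (-35 eV) is reported to only 2 significant figures, so we must test candidate n values and see which one matches to that precision.

Candidate energies:
  n = 3:  E = -13.6057 × 8² / 3² = -96.75164 eV
  n = 4:  E = -13.6057 × 8² / 4² = -54.42280 eV
  n = 5:  E = -13.6057 × 8² / 5² = -34.83059 eV  ← matches
  n = 6:  E = -13.6057 × 8² / 6² = -24.18791 eV
  n = 7:  E = -13.6057 × 8² / 7² = -17.77071 eV

Checking against the measurement of -35 eV (2 sig figs), only n = 5 agrees:
E_5 = -34.83059 eV, which rounds to -35 eV ✓

Therefore n = 5.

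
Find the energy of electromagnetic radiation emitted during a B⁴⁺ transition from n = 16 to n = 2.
83.70694 eV

The energy levels are E_n = -13.6057 Z² eV / n².

Energy at n = 16: E_16 = -13.6057 × 5² / 16² = -1.32868164 eV
Energy at n = 2: E_2 = -13.6057 × 5² / 2² = -85.03562500 eV

For emission (electron falling to lower state), the photon energy is:
E_photon = E_16 - E_2 = |-1.32868164 - (-85.03562500)|
E_photon = 83.70694 eV

This energy is carried away by the emitted photon.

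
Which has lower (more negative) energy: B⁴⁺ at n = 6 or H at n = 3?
B⁴⁺ at n = 6 (E = -9.448403 eV)

Using E_n = -13.6057 Z² / n² eV:

B⁴⁺ (Z = 5) at n = 6:
E = -13.6057 × 5² / 6² = -13.6057 × 25 / 36 = -9.448402778 eV

H (Z = 1) at n = 3:
E = -13.6057 × 1² / 3² = -13.6057 × 1 / 9 = -1.511744444 eV

Since -9.448402778 eV < -1.511744444 eV,
B⁴⁺ at n = 6 is more tightly bound (requires more energy to ionize).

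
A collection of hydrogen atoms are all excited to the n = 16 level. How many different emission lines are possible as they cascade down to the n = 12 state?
10

The electron can occupy levels n = 12, 13, ..., 16 during de-excitation — that is m = 16 - 12 + 1 = 5 distinct levels.

The number of distinct spectral lines equals the number of ways to choose 2 of these m levels (each pair gives one possible emission transition):

Number of lines = m(m-1)/2 = 5×4/2 = 10

These correspond to all possible transitions between the 5 levels:
16 → 15, 16 → 14, 16 → 13, 16 → 12, 15 → 14, 15 → 13, 15 → 12, 14 → 13...

Each transition produces a photon with a unique energy (and thus wavelength). This count does not depend on Z.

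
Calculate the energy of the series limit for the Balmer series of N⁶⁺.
166.670 eV

The series limit corresponds to the transition from n = ∞ to n = 2.
This is the highest energy (shortest wavelength) transition in the Balmer series.

E_∞ = 0 eV
E_2 = -13.6057 × 7² / 2² = -166.670 eV

Energy at series limit:
ΔE = E_∞ - E_2 = 0 - (-166.670) = 166.670 eV

This energy equals the ionization energy from the n = 2 state of N⁶⁺.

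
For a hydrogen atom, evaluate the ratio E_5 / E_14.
7.840

Using E_n = -13.6057 Z² / n² eV with Z = 1:

E_5 = -13.6057 / 5² = -13.6057 / 25 = -0.544228000 eV
E_14 = -13.6057 / 14² = -13.6057 / 196 = -0.069416837 eV

The ratio is:
E_5/E_14 = (-0.544228000) / (-0.069416837)
E_5/E_14 = (-13.6057/25) / (-13.6057/196)
E_5/E_14 = 196/25
E_5/E_14 = 7.840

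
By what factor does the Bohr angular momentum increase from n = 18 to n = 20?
1.111

In the Bohr model, L_n = nℏ, so the ratio is purely the ratio of quantum numbers:

L_20/L_18 = 20ℏ / 18ℏ = 20/18 = 1.111

The angular momentum scales linearly with n.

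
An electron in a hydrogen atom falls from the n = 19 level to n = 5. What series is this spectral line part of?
Pfund series

The spectral series in hydrogen are named based on the final (lower) energy level:
- Lyman series: n_final = 1 (ultraviolet)
- Balmer series: n_final = 2 (visible/near-UV)
- Paschen series: n_final = 3 (infrared)
- Brackett series: n_final = 4 (infrared)
- Pfund series: n_final = 5 (far infrared)

Since this transition ends at n = 5, it belongs to the Pfund series.

For reference, this 19 → 5 line has photon energy
ΔE = 13.6057 eV × (1/5² - 1/19²) = 0.506539080 eV,
corresponding to wavelength λ = hc/ΔE = 1239.84 eV·nm / 0.506539080 eV = 2447.669 nm in the far infrared region.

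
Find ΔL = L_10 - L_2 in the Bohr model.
8.44e-34 J·s (or 8ℏ)

In the Bohr model, L_n = nℏ where ℏ = 1.0546e-34 J·s.

L_10 = 10ℏ = 1.0546e-33 J·s
L_2 = 2ℏ = 2.1092e-34 J·s

ΔL = L_10 - L_2 = (10 - 2)ℏ = 8ℏ
ΔL = 8 × 1.0546e-34 J·s = 8.44e-34 J·s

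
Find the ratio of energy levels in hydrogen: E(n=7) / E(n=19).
7.37

Using E_n = -13.6057 Z² / n² eV with Z = 1:

E_7 = -13.6057 / 7² = -13.6057 / 49 = -0.27766735 eV
E_19 = -13.6057 / 19² = -13.6057 / 361 = -0.03768892 eV

The ratio is:
E_7/E_19 = (-0.27766735) / (-0.03768892)
E_7/E_19 = (-13.6057/49) / (-13.6057/361)
E_7/E_19 = 361/49
E_7/E_19 = 7.37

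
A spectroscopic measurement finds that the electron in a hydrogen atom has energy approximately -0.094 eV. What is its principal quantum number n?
n = 12

The exact energy levels follow E_n = -13.6057 eV / n².

The measured value (-0.094 eV) is reported to only 2 significant figures, so we must test candidate n values and see which one matches to that precision.

Candidate energies:
  n = 10:  E = -13.6057/10² = -0.13606 eV
  n = 11:  E = -13.6057/11² = -0.11244 eV
  n = 12:  E = -13.6057/12² = -0.09448 eV  ← matches
  n = 13:  E = -13.6057/13² = -0.08051 eV
  n = 14:  E = -13.6057/14² = -0.06942 eV

Checking against the measurement of -0.094 eV (2 sig figs), only n = 12 agrees:
E_12 = -0.09448 eV, which rounds to -0.094 eV ✓

Therefore n = 12.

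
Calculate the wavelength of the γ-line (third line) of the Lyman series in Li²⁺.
10.800179 nm

The lines of a series are numbered from the longest wavelength (smallest ΔE) outward; the third line is the transition from n = n_f + 3 to n_f.
The Lyman series has all transitions ending at n_f = 1.

For Li²⁺ (Z = 3), the third line (γ-line) is the jump from n = 4 to n = 1:
E_4 = -13.6057 × 3² / 4² = -7.65320625 eV
E_1 = -13.6057 × 3² / 1² = -122.45130000 eV
ΔE = E_4 - E_1 = 114.79809375 eV

λ = hc/E = 1239.84 eV·nm / 114.79809375 eV
λ = 10.800179 nm

This is the γ-line of the Lyman series in Li²⁺.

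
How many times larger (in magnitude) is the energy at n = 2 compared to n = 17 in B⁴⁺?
72.250

Using E_n = -13.6057 Z² / n² eV with Z = 5:

E_2 = -13.6057 × 5² / 2² = -340.1425 / 4 = -85.035625000 eV
E_17 = -13.6057 × 5² / 17² = -340.1425 / 289 = -1.176963668 eV

The ratio is:
E_2/E_17 = (-85.035625000) / (-1.176963668)
E_2/E_17 = (-340.1425/4) / (-340.1425/289)
E_2/E_17 = 289/4
E_2/E_17 = 72.250
(Note: the Z² factors cancel in the ratio.)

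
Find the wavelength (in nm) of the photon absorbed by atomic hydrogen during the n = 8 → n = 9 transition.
27788.23 nm

First, find the transition energy using E_n = -13.6057 / n² eV:
E_8 = -13.6057 / 8² = -0.2125890625 eV
E_9 = -13.6057 / 9² = -0.1679716049 eV

Photon energy: |ΔE| = |E_9 - E_8| = 0.0446174576 eV

Convert to wavelength using E = hc/λ with hc = 1239.84 eV·nm:
λ = hc/E = 1239.84 eV·nm / 0.0446174576 eV
λ = 27788.23 nm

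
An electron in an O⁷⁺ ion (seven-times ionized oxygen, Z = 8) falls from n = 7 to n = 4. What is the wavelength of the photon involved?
33.827 nm

First, find the transition energy using E_n = -13.6057 Z² / n² eV:
E_7 = -13.6057 × 8² / 7² = -17.77071 eV
E_4 = -13.6057 × 8² / 4² = -54.42280 eV

Photon energy: |ΔE| = |E_4 - E_7| = 36.65209 eV

Convert to wavelength using E = hc/λ with hc = 1239.84 eV·nm:
λ = hc/E = 1239.84 eV·nm / 36.65209 eV
λ = 33.827 nm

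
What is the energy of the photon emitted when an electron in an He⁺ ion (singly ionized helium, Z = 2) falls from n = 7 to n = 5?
1.066243 eV

The energy levels are E_n = -13.6057 Z² eV / n².

Energy at n = 7: E_7 = -13.6057 × 2² / 7² = -1.110669388 eV
Energy at n = 5: E_5 = -13.6057 × 2² / 5² = -2.176912000 eV

For emission (electron falling to lower state), the photon energy is:
E_photon = E_7 - E_5 = |-1.110669388 - (-2.176912000)|
E_photon = 1.066243 eV

This energy is carried away by the emitted photon.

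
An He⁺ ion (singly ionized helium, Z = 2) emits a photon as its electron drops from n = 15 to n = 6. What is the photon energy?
1.270 eV

The energy levels are E_n = -13.6057 Z² eV / n².

Energy at n = 15: E_15 = -13.6057 × 2² / 15² = -0.241879 eV
Energy at n = 6: E_6 = -13.6057 × 2² / 6² = -1.511744 eV

For emission (electron falling to lower state), the photon energy is:
E_photon = E_15 - E_6 = |-0.241879 - (-1.511744)|
E_photon = 1.270 eV

This energy is carried away by the emitted photon.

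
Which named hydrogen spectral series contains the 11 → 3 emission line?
Paschen series

The spectral series in hydrogen are named based on the final (lower) energy level:
- Lyman series: n_final = 1 (ultraviolet)
- Balmer series: n_final = 2 (visible/near-UV)
- Paschen series: n_final = 3 (infrared)
- Brackett series: n_final = 4 (infrared)
- Pfund series: n_final = 5 (far infrared)

Since this transition ends at n = 3, it belongs to the Paschen series.

For reference, this 11 → 3 line has photon energy
ΔE = 13.6057 eV × (1/3² - 1/11²) = 1.399300643 eV,
corresponding to wavelength λ = hc/ΔE = 1239.84 eV·nm / 1.399300643 eV = 886.04261 nm in the infrared region.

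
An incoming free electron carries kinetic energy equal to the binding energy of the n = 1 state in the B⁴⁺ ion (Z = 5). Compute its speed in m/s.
1.0938e+07 m/s (or 3.65% of c)

The binding energy at n = 1 for B⁴⁺ is:
E_1 = -13.6057 × 5²/1² = -340.14250 eV
|E_1| = 340.14250 eV

Convert to Joules:
KE = 340.14250 eV × (1.602177 × 10⁻¹⁹ J/eV) = 5.449685e-17 J

Using KE = ½mv²:
v = √(2·KE/m_e)
v = √(2 × 5.449685e-17 J / 9.10938 × 10⁻³¹ kg)
v = 1.0938e+07 m/s

This is approximately 3.65% the speed of light.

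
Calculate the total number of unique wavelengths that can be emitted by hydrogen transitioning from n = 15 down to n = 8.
28

The electron can occupy levels n = 8, 9, ..., 15 during de-excitation — that is m = 15 - 8 + 1 = 8 distinct levels.

The number of distinct spectral lines equals the number of ways to choose 2 of these m levels (each pair gives one possible emission transition):

Number of lines = m(m-1)/2 = 8×7/2 = 28

These correspond to all possible transitions between the 8 levels:
15 → 14, 15 → 13, 15 → 12, 15 → 11, 15 → 10, 15 → 9, 15 → 8, 14 → 13...

Each transition produces a photon with a unique energy (and thus wavelength). This count does not depend on Z.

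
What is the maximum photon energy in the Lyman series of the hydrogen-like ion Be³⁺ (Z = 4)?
217.69 eV

The series limit corresponds to the transition from n = ∞ to n = 1.
This is the highest energy (shortest wavelength) transition in the Lyman series.

E_∞ = 0 eV
E_1 = -13.6057 × 4² / 1² = -217.69 eV

Energy at series limit:
ΔE = E_∞ - E_1 = 0 - (-217.69) = 217.69 eV

This energy equals the ionization energy from the n = 1 state of Be³⁺.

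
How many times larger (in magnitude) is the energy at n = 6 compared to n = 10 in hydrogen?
2.78

Using E_n = -13.6057 Z² / n² eV with Z = 1:

E_6 = -13.6057 / 6² = -13.6057 / 36 = -0.37793611 eV
E_10 = -13.6057 / 10² = -13.6057 / 100 = -0.13605700 eV

The ratio is:
E_6/E_10 = (-0.37793611) / (-0.13605700)
E_6/E_10 = (-13.6057/36) / (-13.6057/100)
E_6/E_10 = 100/36
E_6/E_10 = 2.78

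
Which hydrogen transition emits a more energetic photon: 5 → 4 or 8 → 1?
8 → 1

Calculate the energy for each transition:

Transition 5 → 4:
ΔE₁ = |E_4 - E_5| = |-13.6057/4² - (-13.6057/5²)|
ΔE₁ = |-0.85035625 - (-0.54422800)| = 0.30613 eV

Transition 8 → 1:
ΔE₂ = |E_1 - E_8| = |-13.6057/1² - (-13.6057/8²)|
ΔE₂ = |-13.60570000 - (-0.21258906)| = 13.39311 eV

Since 13.39311 eV > 0.30613 eV, the transition 8 → 1 emits the more energetic photon.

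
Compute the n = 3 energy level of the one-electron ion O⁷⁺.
-96.7516 eV

For hydrogen-like ions, the energy levels scale with Z²:
E_n = -13.6057 Z² / n² eV

For O⁷⁺ (Z = 8) at n = 3:
E_3 = -13.6057 × 8² / 3²
E_3 = -13.6057 × 64 / 9
E_3 = -870.7648 / 9
E_3 = -96.7516 eV

The energy is 64 times more negative than hydrogen at the same n due to the stronger nuclear charge.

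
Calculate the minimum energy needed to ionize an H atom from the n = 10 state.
0.136 eV

The ionization energy is the energy needed to remove the electron completely (n → ∞).

For hydrogen, E_n = -13.6057 eV / n².

At n = 10: E_10 = -13.6057 / 10² = -0.136057 eV
At n = ∞: E_∞ = 0 eV

Ionization energy = E_∞ - E_10 = 0 - (-0.136057) = 0.136057 eV
Ionization energy ≈ 0.136 eV

This is also called the binding energy of the electron in state n = 10.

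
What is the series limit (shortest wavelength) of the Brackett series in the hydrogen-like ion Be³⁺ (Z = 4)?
91.1265 nm

The series limit corresponds to the transition from n = ∞ to n = 4.
This is the highest energy (shortest wavelength) transition in the Brackett series.

E_∞ = 0 eV
E_4 = -13.6057 × 4² / 4² = -13.605700 eV

Energy at series limit:
ΔE = E_∞ - E_4 = 0 - (-13.605700) = 13.605700 eV
λ = hc/E = 1239.84 eV·nm / 13.605700 eV = 91.1265 nm

This energy equals the ionization energy from the n = 4 state of Be³⁺.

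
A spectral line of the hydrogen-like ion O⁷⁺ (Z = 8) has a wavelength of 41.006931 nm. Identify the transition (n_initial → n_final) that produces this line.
n = 6 → n = 4

First, find the photon energy from the wavelength (hc = 1239.84 eV·nm):
E = hc/λ = 1239.84 eV·nm / 41.006931 nm = 30.234889 eV

The energy levels of O⁷⁺ satisfy E_n = -13.6057 × 8² / n² eV, so an emission n_i → n_f releases
ΔE = 13.6057 × 8² × (1/n_f² − 1/n_i²) eV.

Setting ΔE equal to the photon energy:
1/n_f² − 1/n_i² = 30.234889 / (13.6057 × 8²) = 0.034722222

Since 1/n_i² must be positive, we need 1/n_f² > 0.034722222, i.e. n_f ≤ 5. For each allowed n_f, solve n_i = (1/n_f² − 0.034722222)^(−1/2) and check whether it is a whole number:
  n_f = 1: 1/n_i² = 1.000000000 − 0.034722222 = 0.965277778 → n_i = 1.018  (not an integer) ✗
  n_f = 2: 1/n_i² = 0.250000000 − 0.034722222 = 0.215277778 → n_i = 2.155  (not an integer) ✗
  n_f = 3: 1/n_i² = 0.111111111 − 0.034722222 = 0.076388889 → n_i = 3.618  (not an integer) ✗
  n_f = 4: 1/n_i² = 0.062500000 − 0.034722222 = 0.027777778 → n_i = 6.000  → integer, n_i = 6 ✓
  n_f = 5: 1/n_i² = 0.040000000 − 0.034722222 = 0.005277778 → n_i = 13.765  (not an integer) ✗

Only n_f = 4 gives an integer upper level, n_i = 6.

The transition is from n = 6 to n = 4 (emission).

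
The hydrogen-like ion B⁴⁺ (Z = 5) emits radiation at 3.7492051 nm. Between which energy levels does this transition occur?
n = 6 → n = 1

First, find the photon energy from the wavelength (hc = 1239.84 eV·nm):
E = hc/λ = 1239.84 eV·nm / 3.7492051 nm = 330.69410 eV

The energy levels of B⁴⁺ satisfy E_n = -13.6057 × 5² / n² eV, so an emission n_i → n_f releases
ΔE = 13.6057 × 5² × (1/n_f² − 1/n_i²) eV.

Setting ΔE equal to the photon energy:
1/n_f² − 1/n_i² = 330.69410 / (13.6057 × 5²) = 0.97222223

Since 1/n_i² must be positive, we need 1/n_f² > 0.97222223, i.e. n_f ≤ 1. For each allowed n_f, solve n_i = (1/n_f² − 0.97222223)^(−1/2) and check whether it is a whole number:
  n_f = 1: 1/n_i² = 1.00000000 − 0.97222223 = 0.02777777 → n_i = 6.000  → integer, n_i = 6 ✓

Only n_f = 1 gives an integer upper level, n_i = 6.

The transition is from n = 6 to n = 1 (emission).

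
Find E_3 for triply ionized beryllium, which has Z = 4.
-24.19 eV

For hydrogen-like ions, the energy levels scale with Z²:
E_n = -13.6057 Z² / n² eV

For Be³⁺ (Z = 4) at n = 3:
E_3 = -13.6057 × 4² / 3²
E_3 = -13.6057 × 16 / 9
E_3 = -217.6912 / 9
E_3 = -24.19 eV

The energy is 16 times more negative than hydrogen at the same n due to the stronger nuclear charge.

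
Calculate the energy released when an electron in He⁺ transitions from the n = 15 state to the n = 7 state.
0.86879 eV

The energy levels are E_n = -13.6057 Z² eV / n².

Energy at n = 15: E_15 = -13.6057 × 2² / 15² = -0.24187911 eV
Energy at n = 7: E_7 = -13.6057 × 2² / 7² = -1.11066939 eV

For emission (electron falling to lower state), the photon energy is:
E_photon = E_15 - E_7 = |-0.24187911 - (-1.11066939)|
E_photon = 0.86879 eV

This energy is carried away by the emitted photon.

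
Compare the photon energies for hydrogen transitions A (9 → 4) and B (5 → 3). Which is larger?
5 → 3

Calculate the energy for each transition:

Transition 9 → 4:
ΔE₁ = |E_4 - E_9| = |-13.6057/4² - (-13.6057/9²)|
ΔE₁ = |-0.850356250 - (-0.167971605)| = 0.682385 eV

Transition 5 → 3:
ΔE₂ = |E_3 - E_5| = |-13.6057/3² - (-13.6057/5²)|
ΔE₂ = |-1.511744444 - (-0.544228000)| = 0.967516 eV

Since 0.967516 eV > 0.682385 eV, the transition 5 → 3 emits the more energetic photon.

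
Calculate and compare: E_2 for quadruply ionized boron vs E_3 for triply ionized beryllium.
B⁴⁺ at n = 2 (E = -85.036 eV)

Using E_n = -13.6057 Z² / n² eV:

B⁴⁺ (Z = 5) at n = 2:
E = -13.6057 × 5² / 2² = -13.6057 × 25 / 4 = -85.035625 eV

Be³⁺ (Z = 4) at n = 3:
E = -13.6057 × 4² / 3² = -13.6057 × 16 / 9 = -24.187911 eV

Since -85.035625 eV < -24.187911 eV,
B⁴⁺ at n = 2 is more tightly bound (requires more energy to ionize).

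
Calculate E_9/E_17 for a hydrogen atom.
3.5679

Using E_n = -13.6057 Z² / n² eV with Z = 1:

E_9 = -13.6057 / 9² = -13.6057 / 81 = -0.1679716049 eV
E_17 = -13.6057 / 17² = -13.6057 / 289 = -0.0470785467 eV

The ratio is:
E_9/E_17 = (-0.1679716049) / (-0.0470785467)
E_9/E_17 = (-13.6057/81) / (-13.6057/289)
E_9/E_17 = 289/81
E_9/E_17 = 3.5679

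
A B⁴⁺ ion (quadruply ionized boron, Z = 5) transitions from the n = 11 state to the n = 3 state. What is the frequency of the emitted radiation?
8.45874e+15 Hz

First, find the transition energy:
E_11 = -13.6057 × 5² / 11² = -2.81109504 eV
E_3 = -13.6057 × 5² / 3² = -37.79361111 eV
|ΔE| = |E_3 - E_11| = 34.98251607 eV

Convert to Joules: E = 34.98251607 eV × (1.602177 × 10⁻¹⁹ J/eV) = 5.6048183e-18 J

Using E = hf:
f = E/h = 5.6048183e-18 J / (6.62607 × 10⁻³⁴ J·s)
f = 8.45874e+15 Hz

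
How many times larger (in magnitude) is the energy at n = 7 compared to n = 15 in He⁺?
4.5918

Using E_n = -13.6057 Z² / n² eV with Z = 2:

E_7 = -13.6057 × 2² / 7² = -54.4228 / 49 = -1.1106693878 eV
E_15 = -13.6057 × 2² / 15² = -54.4228 / 225 = -0.2418791111 eV

The ratio is:
E_7/E_15 = (-1.1106693878) / (-0.2418791111)
E_7/E_15 = (-54.4228/49) / (-54.4228/225)
E_7/E_15 = 225/49
E_7/E_15 = 4.5918
(Note: the Z² factors cancel in the ratio.)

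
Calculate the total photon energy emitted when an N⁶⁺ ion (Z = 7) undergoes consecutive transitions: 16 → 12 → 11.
2.906 eV

The energy levels of N⁶⁺ are E_n = -13.6057 × 7² / n² eV.

First transition (16 → 12):
ΔE₁ = |E_12 - E_16|
ΔE₁ = |-4.629717361 - (-2.604216016)| = 2.025501 eV

Second transition (12 → 11):
ΔE₂ = |E_11 - E_12|
ΔE₂ = |-5.509746281 - (-4.629717361)| = 0.880029 eV

Total energy released:
E_total = ΔE₁ + ΔE₂ = 2.025501 + 0.880029 = 2.906 eV

Note: This equals the direct transition 16 → 11: 2.906 eV ✓
Energy is conserved regardless of the path taken.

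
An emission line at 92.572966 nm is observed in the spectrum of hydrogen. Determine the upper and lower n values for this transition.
n = 8 → n = 1

First, find the photon energy from the wavelength (hc = 1239.84 eV·nm):
E = hc/λ = 1239.84 eV·nm / 92.572966 nm = 13.393111 eV

The energy levels of hydrogen satisfy E_n = -13.6057 / n² eV, so an emission n_i → n_f releases
ΔE = 13.6057 × (1/n_f² − 1/n_i²) eV.

Setting ΔE equal to the photon energy:
1/n_f² − 1/n_i² = 13.393111 / 13.6057 = 0.98437500

Since 1/n_i² must be positive, we need 1/n_f² > 0.98437500, i.e. n_f ≤ 1. For each allowed n_f, solve n_i = (1/n_f² − 0.98437500)^(−1/2) and check whether it is a whole number:
  n_f = 1: 1/n_i² = 1.00000000 − 0.98437500 = 0.01562500 → n_i = 8.000  → integer, n_i = 8 ✓

Only n_f = 1 gives an integer upper level, n_i = 8.

The transition is from n = 8 to n = 1 (emission).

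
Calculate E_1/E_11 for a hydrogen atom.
121.000000

Using E_n = -13.6057 Z² / n² eV with Z = 1:

E_1 = -13.6057 / 1² = -13.6057 / 1 = -13.605700000000 eV
E_11 = -13.6057 / 11² = -13.6057 / 121 = -0.112443801653 eV

The ratio is:
E_1/E_11 = (-13.605700000000) / (-0.112443801653)
E_1/E_11 = (-13.6057/1) / (-13.6057/121)
E_1/E_11 = 121/1
E_1/E_11 = 121.000000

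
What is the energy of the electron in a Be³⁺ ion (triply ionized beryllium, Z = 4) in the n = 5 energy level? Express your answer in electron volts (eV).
-8.70765 eV

The energy levels of a hydrogen-like atom are given by:
E_n = -13.6057 Z² / n² eV  (with Z = 4 for Be³⁺)

For n = 5:
E_5 = -13.6057 × 4² / 5²
E_5 = -13.6057 × 16 / 25
E_5 = -8.70765 eV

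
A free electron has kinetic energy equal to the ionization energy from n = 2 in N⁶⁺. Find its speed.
7.66e+06 m/s (or 2.55405% of c)

The binding energy at n = 2 for N⁶⁺ is:
E_2 = -13.6057 × 7²/2² = -166.6698250 eV
|E_2| = 166.6698250 eV

Convert to Joules:
KE = 166.6698250 eV × (1.602177 × 10⁻¹⁹ J/eV) = 2.6703e-17 J

Using KE = ½mv²:
v = √(2·KE/m_e)
v = √(2 × 2.6703e-17 J / 9.10938 × 10⁻³¹ kg)
v = 7.66e+06 m/s

This is approximately 2.55405% the speed of light.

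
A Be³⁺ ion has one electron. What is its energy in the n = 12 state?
-1.51 eV

For hydrogen-like ions, the energy levels scale with Z²:
E_n = -13.6057 Z² / n² eV

For Be³⁺ (Z = 4) at n = 12:
E_12 = -13.6057 × 4² / 12²
E_12 = -13.6057 × 16 / 144
E_12 = -217.6912 / 144
E_12 = -1.51 eV

The energy is 16 times more negative than hydrogen at the same n due to the stronger nuclear charge.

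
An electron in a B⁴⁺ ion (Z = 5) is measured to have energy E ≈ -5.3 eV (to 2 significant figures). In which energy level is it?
n = 8

The exact energy levels follow E_n = -13.6057 Z² / n² eV with Z = 5.

The measured value (-5.3 eV) is reported to only 2 significant figures, so we must test candidate n values and see which one matches to that precision.

Candidate energies:
  n = 6:  E = -13.6057 × 5² / 6² = -9.44840 eV
  n = 7:  E = -13.6057 × 5² / 7² = -6.94168 eV
  n = 8:  E = -13.6057 × 5² / 8² = -5.31473 eV  ← matches
  n = 9:  E = -13.6057 × 5² / 9² = -4.19929 eV
  n = 10:  E = -13.6057 × 5² / 10² = -3.40143 eV

Checking against the measurement of -5.3 eV (2 sig figs), only n = 8 agrees:
E_8 = -5.31473 eV, which rounds to -5.3 eV ✓

Therefore n = 8.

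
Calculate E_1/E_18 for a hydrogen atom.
324.0000

Using E_n = -13.6057 Z² / n² eV with Z = 1:

E_1 = -13.6057 / 1² = -13.6057 / 1 = -13.6057000000 eV
E_18 = -13.6057 / 18² = -13.6057 / 324 = -0.0419929012 eV

The ratio is:
E_1/E_18 = (-13.6057000000) / (-0.0419929012)
E_1/E_18 = (-13.6057/1) / (-13.6057/324)
E_1/E_18 = 324/1
E_1/E_18 = 324.0000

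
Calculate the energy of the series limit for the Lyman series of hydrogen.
13.61 eV

The series limit corresponds to the transition from n = ∞ to n = 1.
This is the highest energy (shortest wavelength) transition in the Lyman series.

E_∞ = 0 eV
E_1 = -13.6057 / 1² = -13.61 eV

Energy at series limit:
ΔE = E_∞ - E_1 = 0 - (-13.61) = 13.61 eV

This energy equals the ionization energy from the n = 1 state of hydrogen.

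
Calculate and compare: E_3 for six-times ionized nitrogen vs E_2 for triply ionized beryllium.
N⁶⁺ at n = 3 (E = -74.075478 eV)

Using E_n = -13.6057 Z² / n² eV:

N⁶⁺ (Z = 7) at n = 3:
E = -13.6057 × 7² / 3² = -13.6057 × 49 / 9 = -74.075477778 eV

Be³⁺ (Z = 4) at n = 2:
E = -13.6057 × 4² / 2² = -13.6057 × 16 / 4 = -54.422800000 eV

Since -74.075477778 eV < -54.422800000 eV,
N⁶⁺ at n = 3 is more tightly bound (requires more energy to ionize).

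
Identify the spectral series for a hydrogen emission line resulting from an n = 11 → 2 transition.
Balmer series

The spectral series in hydrogen are named based on the final (lower) energy level:
- Lyman series: n_final = 1 (ultraviolet)
- Balmer series: n_final = 2 (visible/near-UV)
- Paschen series: n_final = 3 (infrared)
- Brackett series: n_final = 4 (infrared)
- Pfund series: n_final = 5 (far infrared)

Since this transition ends at n = 2, it belongs to the Balmer series.

For reference, this 11 → 2 line has photon energy
ΔE = 13.6057 eV × (1/2² - 1/11²) = 3.288981 eV,
corresponding to wavelength λ = hc/ΔE = 1239.84 eV·nm / 3.288981 eV = 376.97 nm in the visible/near-UV region.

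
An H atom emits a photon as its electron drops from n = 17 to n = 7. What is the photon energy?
0.230589 eV

The energy levels are E_n = -13.6057 eV / n².

Energy at n = 17: E_17 = -13.6057 / 17² = -0.047078547 eV
Energy at n = 7: E_7 = -13.6057 / 7² = -0.277667347 eV

For emission (electron falling to lower state), the photon energy is:
E_photon = E_17 - E_7 = |-0.047078547 - (-0.277667347)|
E_photon = 0.230589 eV

This energy is carried away by the emitted photon.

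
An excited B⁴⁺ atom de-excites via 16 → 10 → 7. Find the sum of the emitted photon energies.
5.61 eV

The energy levels of B⁴⁺ are E_n = -13.6057 × 5² / n² eV.

First transition (16 → 10):
ΔE₁ = |E_10 - E_16|
ΔE₁ = |-3.40142500 - (-1.32868164)| = 2.07274 eV

Second transition (10 → 7):
ΔE₂ = |E_7 - E_10|
ΔE₂ = |-6.94168367 - (-3.40142500)| = 3.54026 eV

Total energy released:
E_total = ΔE₁ + ΔE₂ = 2.07274 + 3.54026 = 5.61 eV

Note: This equals the direct transition 16 → 7: 5.61 eV ✓
Energy is conserved regardless of the path taken.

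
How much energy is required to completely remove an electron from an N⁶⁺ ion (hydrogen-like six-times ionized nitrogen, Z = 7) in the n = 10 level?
6.667 eV

The ionization energy is the energy needed to remove the electron completely (n → ∞).

For a hydrogen-like ion with Z = 7, E_n = -13.6057 Z² / n² eV.

At n = 10: E_10 = -13.6057 × 7² / 10² = -6.666793 eV
At n = ∞: E_∞ = 0 eV

Ionization energy = E_∞ - E_10 = 0 - (-6.666793) = 6.666793 eV
Ionization energy ≈ 6.667 eV

This is also called the binding energy of the electron in state n = 10.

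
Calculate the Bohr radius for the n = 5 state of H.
1.3229 nm (or 13.2294 Å)

The Bohr radius formula is:
r_n = n² a₀ / Z

where a₀ = 0.0529177 nm is the Bohr radius.

For H (Z = 1) at n = 5:
r_5 = 5² × 0.0529177 nm / 1
r_5 = 25 × 0.0529177 nm / 1
r_5 = 1.32294 nm / 1
r_5 = 1.3229 nm

The electron orbits at approximately 1.3229 nm from the nucleus.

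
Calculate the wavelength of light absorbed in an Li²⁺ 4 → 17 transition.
171.49735 nm

First, find the transition energy using E_n = -13.6057 Z² / n² eV:
E_4 = -13.6057 × 3² / 4² = -7.653206250 eV
E_17 = -13.6057 × 3² / 17² = -0.423706920 eV

Photon energy: |ΔE| = |E_17 - E_4| = 7.229499330 eV

Convert to wavelength using E = hc/λ with hc = 1239.84 eV·nm:
λ = hc/E = 1239.84 eV·nm / 7.229499330 eV
λ = 171.49735 nm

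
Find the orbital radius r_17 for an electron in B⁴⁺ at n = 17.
3.0586 nm (or 30.5864 Å)

The Bohr radius formula is:
r_n = n² a₀ / Z

where a₀ = 0.0529177 nm is the Bohr radius.

For B⁴⁺ (Z = 5) at n = 17:
r_17 = 17² × 0.0529177 nm / 5
r_17 = 289 × 0.0529177 nm / 5
r_17 = 15.29322 nm / 5
r_17 = 3.0586 nm

The electron orbits at approximately 3.0586 nm from the nucleus.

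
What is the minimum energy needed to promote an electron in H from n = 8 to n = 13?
0.132082 eV

The energy levels of a hydrogen-like atom are E_n = -13.6057 eV / n².

Energy at n = 8: E_8 = -13.6057 / 8² = -0.212589063 eV
Energy at n = 13: E_13 = -13.6057 / 13² = -0.080507101 eV

The excitation energy is the difference:
ΔE = E_13 - E_8
ΔE = -0.080507101 - (-0.212589063)
ΔE = 0.132082 eV

Since this is positive, energy must be absorbed (photon absorption).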